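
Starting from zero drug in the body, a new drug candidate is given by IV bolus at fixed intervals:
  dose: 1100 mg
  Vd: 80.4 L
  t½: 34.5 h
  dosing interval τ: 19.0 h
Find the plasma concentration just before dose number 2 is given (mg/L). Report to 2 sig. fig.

C₀ per dose = Dose / Vd = 1100 / 80.4 = 13.68 mg/L
k = ln2 / t½ = 0.693147 / 34.5 = 0.02009 h⁻¹
Fraction remaining after one interval: r = e^(−kτ) = e^(−0.02009 × 19.0) = 0.6827
Before dose 2, 1 dose has been given (aged 1τ).
C_trough = C₀ × r = 13.68 × 0.6827 = 9.339 mg/L

9.3 mg/L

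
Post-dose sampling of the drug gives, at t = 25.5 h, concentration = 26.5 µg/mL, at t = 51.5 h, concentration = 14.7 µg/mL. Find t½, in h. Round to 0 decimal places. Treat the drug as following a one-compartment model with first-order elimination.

k = ln(C₁/C₂) / (t₂ − t₁) = ln(26.5/14.7) / (51.5 − 25.5)
  = 0.5893 / 26.00 = 0.02267 h⁻¹
t½ = ln2 / k = 0.693147 / 0.02267 = 30.58 h

31 h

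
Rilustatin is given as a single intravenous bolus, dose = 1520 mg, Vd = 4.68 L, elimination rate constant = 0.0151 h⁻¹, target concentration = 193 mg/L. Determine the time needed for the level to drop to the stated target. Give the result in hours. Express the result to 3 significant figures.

C₀ = Dose / Vd = 1520 / 4.68 = 324.8 mg/L
t = ln(C₀ / C) / k = ln(324.8 / 193) / 0.01510
  = ln(1.683) / 0.01510 = 0.5206 / 0.01510 = 34.48 h

34.5 h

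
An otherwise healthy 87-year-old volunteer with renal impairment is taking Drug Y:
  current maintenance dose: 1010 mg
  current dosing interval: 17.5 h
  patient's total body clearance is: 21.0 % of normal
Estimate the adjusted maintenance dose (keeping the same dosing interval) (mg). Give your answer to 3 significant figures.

212 mg

To keep the same average steady-state level, dosing rate must scale with clearance.
CL ratio = 21.0 / 100 = 0.2100
New dose (same interval) = 1010 × 0.2100 = 212.1 mg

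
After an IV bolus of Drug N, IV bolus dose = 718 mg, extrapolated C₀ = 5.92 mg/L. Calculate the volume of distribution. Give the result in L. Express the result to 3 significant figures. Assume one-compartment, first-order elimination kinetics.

121 L

Vd = Dose / C₀ = 718.0 / 5.92 = 121.3 L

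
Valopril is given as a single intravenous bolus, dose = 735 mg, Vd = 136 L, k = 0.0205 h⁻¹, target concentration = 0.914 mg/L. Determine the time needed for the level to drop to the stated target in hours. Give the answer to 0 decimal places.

87 h

C₀ = Dose / Vd = 735.0 / 136 = 5.404 mg/L
t = ln(C₀ / C) / k = ln(5.404 / 0.914) / 0.02050
  = ln(5.912) / 0.02050 = 1.777 / 0.02050 = 86.68 h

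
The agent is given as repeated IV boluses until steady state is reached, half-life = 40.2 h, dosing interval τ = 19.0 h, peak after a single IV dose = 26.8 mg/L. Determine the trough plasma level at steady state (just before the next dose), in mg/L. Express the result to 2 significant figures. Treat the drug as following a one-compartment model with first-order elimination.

69 mg/L

k = ln2 / t½ = 0.693147 / 40.2 = 0.01724 h⁻¹
e^(−kτ) = e^(−0.01724 × 19.0) = 0.7207
Accumulation ratio R = 1 / (1 − e^(−kτ)) = 1 / (1 − 0.7207) = 3.580
Steady-state trough = C₀ × R × e^(−kτ) = 26.8 × 3.580 × 0.7207 = 69.15 mg/L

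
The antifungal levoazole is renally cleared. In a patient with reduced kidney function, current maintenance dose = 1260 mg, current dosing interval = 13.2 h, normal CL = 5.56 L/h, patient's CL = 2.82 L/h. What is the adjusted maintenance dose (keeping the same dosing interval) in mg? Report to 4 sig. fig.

639.1 mg

To keep the same average steady-state level, dosing rate must scale with clearance.
CL ratio = 2.82 / 5.56 = 0.5072
New dose (same interval) = 1260 × 0.5072 = 639.1 mg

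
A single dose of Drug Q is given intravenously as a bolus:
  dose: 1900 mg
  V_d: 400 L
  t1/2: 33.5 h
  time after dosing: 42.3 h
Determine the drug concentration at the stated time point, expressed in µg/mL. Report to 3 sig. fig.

1.98 µg/mL

C₀ = Dose / Vd = 1900 / 400 = 4.750 mg/L
k = ln2 / t½ = 0.693147 / 33.5 = 0.02069 h⁻¹
C = C₀ · e^(−k·t) = 4.750 × e^(−0.02069 × 42.3)
  = 4.750 × 0.4168 = 1.980 mg/L
(1.980 mg/L = 1.980 µg/mL)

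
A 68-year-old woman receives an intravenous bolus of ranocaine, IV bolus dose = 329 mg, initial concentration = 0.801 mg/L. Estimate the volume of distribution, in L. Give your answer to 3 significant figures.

Vd = Dose / C₀ = 329.0 / 0.801 = 410.7 L

411 L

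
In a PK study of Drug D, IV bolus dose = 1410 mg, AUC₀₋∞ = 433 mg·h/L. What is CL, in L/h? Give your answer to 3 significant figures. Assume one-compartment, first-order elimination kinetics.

3.26 L/h

CL = Dose / AUC = 1410 / 433 = 3.256 L/h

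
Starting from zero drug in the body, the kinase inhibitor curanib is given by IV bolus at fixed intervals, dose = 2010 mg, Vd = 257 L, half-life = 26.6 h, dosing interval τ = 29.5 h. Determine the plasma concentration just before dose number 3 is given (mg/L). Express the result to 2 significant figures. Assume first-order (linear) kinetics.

5.3 mg/L

C₀ per dose = Dose / Vd = 2010 / 257 = 7.821 mg/L
k = ln2 / t½ = 0.693147 / 26.6 = 0.02606 h⁻¹
Fraction remaining after one interval: r = e^(−kτ) = e^(−0.02606 × 29.5) = 0.4636
Before dose 3, 2 doses have been given (aged 1τ, 2τ).
C_trough = C₀ × (r + r²) = 7.821 × (0.4636 + 0.2149) = 5.307 mg/L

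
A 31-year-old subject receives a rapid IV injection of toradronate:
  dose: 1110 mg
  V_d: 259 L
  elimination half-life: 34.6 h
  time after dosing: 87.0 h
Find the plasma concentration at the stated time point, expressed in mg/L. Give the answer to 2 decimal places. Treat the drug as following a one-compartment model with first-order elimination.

C₀ = Dose / Vd = 1110 / 259 = 4.286 mg/L
k = ln2 / t½ = 0.693147 / 34.6 = 0.02003 h⁻¹
C = C₀ · e^(−k·t) = 4.286 × e^(−0.02003 × 87.0)
  = 4.286 × 0.1751 = 0.7505 mg/L

0.75 mg/L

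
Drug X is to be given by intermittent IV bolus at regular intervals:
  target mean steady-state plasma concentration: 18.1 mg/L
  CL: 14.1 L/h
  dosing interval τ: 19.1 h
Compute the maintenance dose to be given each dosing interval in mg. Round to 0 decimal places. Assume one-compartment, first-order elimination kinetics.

4875 mg

At steady state, Dose/τ = Css × CL.
Dose = Css × CL × τ = 18.1 × 14.10 × 19.1 = 4875 mg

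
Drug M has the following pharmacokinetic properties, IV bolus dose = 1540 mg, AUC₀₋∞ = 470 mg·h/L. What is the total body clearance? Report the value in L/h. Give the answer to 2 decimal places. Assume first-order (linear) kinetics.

3.28 L/h

CL = Dose / AUC = 1540 / 470 = 3.277 L/h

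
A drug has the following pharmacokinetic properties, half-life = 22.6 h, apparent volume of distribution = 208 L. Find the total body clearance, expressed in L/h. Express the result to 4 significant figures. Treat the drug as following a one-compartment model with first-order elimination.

6.379 L/h

k = ln2 / t½ = 0.693147 / 22.6 = 0.03067 h⁻¹
CL = k × Vd = 0.03067 × 208 = 6.379 L/h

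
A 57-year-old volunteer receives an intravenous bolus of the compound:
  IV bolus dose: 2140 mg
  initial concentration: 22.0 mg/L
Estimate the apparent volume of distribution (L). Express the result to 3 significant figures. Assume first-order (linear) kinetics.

97.3 L

Vd = Dose / C₀ = 2140 / 22.0 = 97.27 L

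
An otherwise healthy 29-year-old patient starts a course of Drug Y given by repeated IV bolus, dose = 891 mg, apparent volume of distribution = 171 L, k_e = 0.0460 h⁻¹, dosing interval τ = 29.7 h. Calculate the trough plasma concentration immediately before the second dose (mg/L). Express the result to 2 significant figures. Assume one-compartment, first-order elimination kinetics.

C₀ per dose = Dose / Vd = 891 / 171 = 5.211 mg/L
Fraction remaining after one interval: r = e^(−kτ) = e^(−0.04600 × 29.7) = 0.2551
Before dose 2, 1 dose has been given (aged 1τ).
C_trough = C₀ × r = 5.211 × 0.2551 = 1.329 mg/L

1.3 mg/L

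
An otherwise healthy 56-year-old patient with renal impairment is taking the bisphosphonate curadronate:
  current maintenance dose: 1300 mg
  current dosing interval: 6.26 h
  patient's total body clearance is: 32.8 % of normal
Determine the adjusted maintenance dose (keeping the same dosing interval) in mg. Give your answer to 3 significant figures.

426 mg

To keep the same average steady-state level, dosing rate must scale with clearance.
CL ratio = 32.8 / 100 = 0.3280
New dose (same interval) = 1300 × 0.3280 = 426.4 mg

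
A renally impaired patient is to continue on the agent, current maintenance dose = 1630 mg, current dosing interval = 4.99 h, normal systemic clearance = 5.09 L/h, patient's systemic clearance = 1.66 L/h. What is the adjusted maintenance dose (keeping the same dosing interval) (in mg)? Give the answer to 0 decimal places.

To keep the same average steady-state level, dosing rate must scale with clearance.
CL ratio = 1.66 / 5.09 = 0.3261
New dose (same interval) = 1630 × 0.3261 = 531.5 mg

532 mg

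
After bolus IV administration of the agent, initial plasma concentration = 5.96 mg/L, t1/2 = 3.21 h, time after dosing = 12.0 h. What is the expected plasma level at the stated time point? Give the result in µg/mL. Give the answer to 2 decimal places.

0.45 µg/mL

k = ln2 / t½ = 0.693147 / 3.21 = 0.2159 h⁻¹
C = C₀ · e^(−k·t) = 5.960 × e^(−0.2159 × 12.0)
  = 5.960 × 0.07496 = 0.4468 mg/L
(0.4468 mg/L = 0.4468 µg/mL)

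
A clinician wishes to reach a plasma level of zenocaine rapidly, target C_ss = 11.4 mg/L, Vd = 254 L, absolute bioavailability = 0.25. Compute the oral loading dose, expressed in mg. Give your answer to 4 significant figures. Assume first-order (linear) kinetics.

LD = Css × Vd / F = 11.4 × 254 / 0.25 = 11580 mg

11580 mg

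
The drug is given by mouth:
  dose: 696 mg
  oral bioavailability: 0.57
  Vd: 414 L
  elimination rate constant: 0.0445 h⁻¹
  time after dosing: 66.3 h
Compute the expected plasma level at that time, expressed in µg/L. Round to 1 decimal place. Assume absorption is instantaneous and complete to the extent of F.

Amount reaching circulation = F × Dose = 0.57 × 696.0 = 396.7 mg
C₀ = F·Dose / Vd = 396.7 / 414 = 0.9582 mg/L
C = C₀ · e^(−k·t) = 0.9582 × e^(−0.04450 × 66.3)
  = 0.9582 × 0.05232 = 0.05013 mg/L
Convert: 0.05013 mg/L × 1000 = 50.13 µg/L

50.1 µg/L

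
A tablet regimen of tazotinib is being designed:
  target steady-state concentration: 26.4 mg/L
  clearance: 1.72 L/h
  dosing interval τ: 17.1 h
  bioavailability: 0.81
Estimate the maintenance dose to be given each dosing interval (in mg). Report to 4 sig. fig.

At steady state, F × (Dose/τ) = Css × CL.
Dose = Css × CL × τ / F = 26.4 × 1.720 × 17.1 / 0.81 = 958.6 mg

958.6 mg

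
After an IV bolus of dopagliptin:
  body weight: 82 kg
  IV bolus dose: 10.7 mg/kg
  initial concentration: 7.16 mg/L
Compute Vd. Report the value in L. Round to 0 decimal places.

Dose = 10.7 × 82 = 877.4 mg
Vd = Dose / C₀ = 877.4 / 7.16 = 122.5 L

123 L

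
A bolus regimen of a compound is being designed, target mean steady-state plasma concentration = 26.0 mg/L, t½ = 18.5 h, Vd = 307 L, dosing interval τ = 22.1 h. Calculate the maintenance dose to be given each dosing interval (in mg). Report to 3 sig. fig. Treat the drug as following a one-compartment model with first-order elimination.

6610 mg

k = ln2 / t½ = 0.693147 / 18.5 = 0.03747 h⁻¹
CL = k × Vd = 0.03747 × 307 = 11.50 L/h
At steady state, Dose/τ = Css × CL.
Dose = Css × CL × τ = 26.0 × 11.50 × 22.1 = 6608 mg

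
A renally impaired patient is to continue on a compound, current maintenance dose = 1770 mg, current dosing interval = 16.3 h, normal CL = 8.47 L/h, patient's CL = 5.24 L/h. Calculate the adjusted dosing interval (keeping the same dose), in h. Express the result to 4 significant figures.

26.35 h

To keep the same average steady-state level, dosing rate must scale with clearance.
CL ratio = 5.24 / 8.47 = 0.6187
New interval (same dose) = 16.3 / 0.6187 = 26.35 h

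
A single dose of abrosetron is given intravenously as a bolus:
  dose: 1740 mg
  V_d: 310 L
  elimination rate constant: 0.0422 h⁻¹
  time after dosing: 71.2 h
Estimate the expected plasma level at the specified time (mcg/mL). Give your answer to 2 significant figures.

0.28 mcg/mL

C₀ = Dose / Vd = 1740 / 310 = 5.613 mg/L
C = C₀ · e^(−k·t) = 5.613 × e^(−0.04220 × 71.2)
  = 5.613 × 0.04956 = 0.2782 mg/L
(0.2782 mg/L = 0.2782 mcg/mL)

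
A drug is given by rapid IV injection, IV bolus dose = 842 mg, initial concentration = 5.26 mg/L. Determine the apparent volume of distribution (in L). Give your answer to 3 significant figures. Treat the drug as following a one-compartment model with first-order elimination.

Vd = Dose / C₀ = 842.0 / 5.26 = 160.1 L

160 L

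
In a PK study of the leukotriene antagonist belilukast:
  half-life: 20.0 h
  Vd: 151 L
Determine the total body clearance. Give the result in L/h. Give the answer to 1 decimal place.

k = ln2 / t½ = 0.693147 / 20.0 = 0.03466 h⁻¹
CL = k × Vd = 0.03466 × 151 = 5.234 L/h

5.2 L/h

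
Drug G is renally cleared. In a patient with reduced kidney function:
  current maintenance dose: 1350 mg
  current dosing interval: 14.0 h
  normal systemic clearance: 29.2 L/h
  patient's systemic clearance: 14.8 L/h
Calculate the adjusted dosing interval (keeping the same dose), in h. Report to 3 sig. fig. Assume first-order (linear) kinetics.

27.6 h

To keep the same average steady-state level, dosing rate must scale with clearance.
CL ratio = 14.8 / 29.2 = 0.5068
New interval (same dose) = 14.0 / 0.5068 = 27.62 h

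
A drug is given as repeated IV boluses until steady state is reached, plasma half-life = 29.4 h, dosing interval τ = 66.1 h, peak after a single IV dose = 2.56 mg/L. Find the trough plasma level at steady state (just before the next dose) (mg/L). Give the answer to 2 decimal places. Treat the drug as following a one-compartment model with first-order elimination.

0.68 mg/L

k = ln2 / t½ = 0.693147 / 29.4 = 0.02358 h⁻¹
e^(−kτ) = e^(−0.02358 × 66.1) = 0.2104
Accumulation ratio R = 1 / (1 − e^(−kτ)) = 1 / (1 − 0.2104) = 1.266
Steady-state trough = C₀ × R × e^(−kτ) = 2.56 × 1.266 × 0.2104 = 0.6819 mg/L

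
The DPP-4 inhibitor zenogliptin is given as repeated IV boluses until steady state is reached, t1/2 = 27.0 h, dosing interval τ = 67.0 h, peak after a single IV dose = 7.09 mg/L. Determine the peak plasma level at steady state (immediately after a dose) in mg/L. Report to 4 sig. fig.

8.636 mg/L

k = ln2 / t½ = 0.693147 / 27.0 = 0.02567 h⁻¹
e^(−kτ) = e^(−0.02567 × 67.0) = 0.1791
Accumulation ratio R = 1 / (1 − e^(−kτ)) = 1 / (1 − 0.1791) = 1.218
Steady-state peak = C₀ × R = 7.09 × 1.218 = 8.636 mg/L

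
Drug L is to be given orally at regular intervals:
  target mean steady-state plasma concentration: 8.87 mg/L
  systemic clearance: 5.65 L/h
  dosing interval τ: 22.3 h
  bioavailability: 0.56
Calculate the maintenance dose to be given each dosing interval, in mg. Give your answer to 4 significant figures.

At steady state, F × (Dose/τ) = Css × CL.
Dose = Css × CL × τ / F = 8.87 × 5.650 × 22.3 / 0.56 = 1996 mg

1996 mg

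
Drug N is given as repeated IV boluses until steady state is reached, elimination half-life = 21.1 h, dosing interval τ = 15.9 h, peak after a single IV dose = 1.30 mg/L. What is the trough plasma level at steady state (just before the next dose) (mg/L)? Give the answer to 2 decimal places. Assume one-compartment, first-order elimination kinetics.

k = ln2 / t½ = 0.693147 / 21.1 = 0.03285 h⁻¹
e^(−kτ) = e^(−0.03285 × 15.9) = 0.5931
Accumulation ratio R = 1 / (1 − e^(−kτ)) = 1 / (1 − 0.5931) = 2.458
Steady-state trough = C₀ × R × e^(−kτ) = 1.30 × 2.458 × 0.5931 = 1.895 mg/L

1.90 mg/L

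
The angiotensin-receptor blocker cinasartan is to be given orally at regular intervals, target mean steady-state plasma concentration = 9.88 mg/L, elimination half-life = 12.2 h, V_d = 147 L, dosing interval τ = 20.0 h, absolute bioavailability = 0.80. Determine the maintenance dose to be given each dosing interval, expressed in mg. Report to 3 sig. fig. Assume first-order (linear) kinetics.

2060 mg

k = ln2 / t½ = 0.693147 / 12.2 = 0.05682 h⁻¹
CL = k × Vd = 0.05682 × 147 = 8.353 L/h
At steady state, F × (Dose/τ) = Css × CL.
Dose = Css × CL × τ / F = 9.88 × 8.353 × 20.0 / 0.80 = 2063 mg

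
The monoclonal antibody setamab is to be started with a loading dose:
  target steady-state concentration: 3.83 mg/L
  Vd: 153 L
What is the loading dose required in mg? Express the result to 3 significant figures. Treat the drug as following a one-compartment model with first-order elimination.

586 mg

LD = Css × Vd = 3.83 × 153 = 586.0 mg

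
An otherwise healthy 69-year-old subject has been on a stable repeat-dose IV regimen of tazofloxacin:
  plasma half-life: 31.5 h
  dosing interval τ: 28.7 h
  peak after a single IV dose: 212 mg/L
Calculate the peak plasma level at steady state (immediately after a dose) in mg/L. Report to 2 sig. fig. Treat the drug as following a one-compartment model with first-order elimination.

k = ln2 / t½ = 0.693147 / 31.5 = 0.02200 h⁻¹
e^(−kτ) = e^(−0.02200 × 28.7) = 0.5318
Accumulation ratio R = 1 / (1 − e^(−kτ)) = 1 / (1 − 0.5318) = 2.136
Steady-state peak = C₀ × R = 212 × 2.136 = 452.8 mg/L

450 mg/L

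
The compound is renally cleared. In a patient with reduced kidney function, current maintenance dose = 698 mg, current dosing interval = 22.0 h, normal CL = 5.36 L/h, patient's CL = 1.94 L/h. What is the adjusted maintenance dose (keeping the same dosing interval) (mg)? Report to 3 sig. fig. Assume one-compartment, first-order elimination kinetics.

To keep the same average steady-state level, dosing rate must scale with clearance.
CL ratio = 1.94 / 5.36 = 0.3619
New dose (same interval) = 698 × 0.3619 = 252.6 mg

253 mg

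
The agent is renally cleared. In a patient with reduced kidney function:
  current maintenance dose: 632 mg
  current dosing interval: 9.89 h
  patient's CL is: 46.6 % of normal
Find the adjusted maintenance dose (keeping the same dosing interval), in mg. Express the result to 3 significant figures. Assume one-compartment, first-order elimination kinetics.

To keep the same average steady-state level, dosing rate must scale with clearance.
CL ratio = 46.6 / 100 = 0.4660
New dose (same interval) = 632 × 0.4660 = 294.5 mg

295 mg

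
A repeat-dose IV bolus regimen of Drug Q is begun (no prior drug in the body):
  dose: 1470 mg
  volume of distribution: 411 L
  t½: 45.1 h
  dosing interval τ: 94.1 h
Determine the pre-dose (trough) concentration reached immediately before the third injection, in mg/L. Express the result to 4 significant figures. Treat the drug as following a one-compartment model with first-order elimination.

C₀ per dose = Dose / Vd = 1470 / 411 = 3.577 mg/L
k = ln2 / t½ = 0.693147 / 45.1 = 0.01537 h⁻¹
Fraction remaining after one interval: r = e^(−kτ) = e^(−0.01537 × 94.1) = 0.2354
Before dose 3, 2 doses have been given (aged 1τ, 2τ).
C_trough = C₀ × (r + r²) = 3.577 × (0.2354 + 0.05541) = 1.040 mg/L

1.040 mg/L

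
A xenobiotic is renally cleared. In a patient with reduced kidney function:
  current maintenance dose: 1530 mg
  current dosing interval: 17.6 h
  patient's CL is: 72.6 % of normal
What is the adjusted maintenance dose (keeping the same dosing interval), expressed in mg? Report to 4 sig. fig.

1111 mg

To keep the same average steady-state level, dosing rate must scale with clearance.
CL ratio = 72.6 / 100 = 0.7260
New dose (same interval) = 1530 × 0.7260 = 1111 mg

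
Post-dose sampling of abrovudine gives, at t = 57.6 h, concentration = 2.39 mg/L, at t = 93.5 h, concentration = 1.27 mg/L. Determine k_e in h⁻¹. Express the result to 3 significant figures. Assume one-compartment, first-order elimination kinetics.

k = ln(C₁/C₂) / (t₂ − t₁) = ln(2.39/1.27) / (93.5 − 57.6)
  = 0.6323 / 35.90 = 0.01761 h⁻¹

0.0176 h⁻¹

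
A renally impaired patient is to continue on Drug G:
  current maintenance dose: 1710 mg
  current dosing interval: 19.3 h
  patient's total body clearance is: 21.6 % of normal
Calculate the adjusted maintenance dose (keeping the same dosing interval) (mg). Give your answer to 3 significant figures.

369 mg

To keep the same average steady-state level, dosing rate must scale with clearance.
CL ratio = 21.6 / 100 = 0.2160
New dose (same interval) = 1710 × 0.2160 = 369.4 mg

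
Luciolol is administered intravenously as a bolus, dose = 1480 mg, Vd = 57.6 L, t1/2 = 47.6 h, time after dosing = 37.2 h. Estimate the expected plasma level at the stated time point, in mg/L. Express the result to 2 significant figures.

15 mg/L

C₀ = Dose / Vd = 1480 / 57.6 = 25.69 mg/L
k = ln2 / t½ = 0.693147 / 47.6 = 0.01456 h⁻¹
C = C₀ · e^(−k·t) = 25.69 × e^(−0.01456 × 37.2)
  = 25.69 × 0.5818 = 14.95 mg/L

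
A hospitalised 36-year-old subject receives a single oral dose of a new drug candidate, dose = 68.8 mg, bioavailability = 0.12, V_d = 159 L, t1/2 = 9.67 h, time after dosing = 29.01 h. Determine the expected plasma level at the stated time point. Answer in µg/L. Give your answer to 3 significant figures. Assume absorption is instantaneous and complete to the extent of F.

6.49 µg/L

Amount reaching circulation = F × Dose = 0.12 × 68.80 = 8.256 mg
C₀ = F·Dose / Vd = 8.256 / 159 = 0.05192 mg/L
k = ln2 / t½ = 0.693147 / 9.67 = 0.07168 h⁻¹
t / t½ = 29.01 / 9.67 = 3 half-lives
C = C₀ × (1/2)^3 = 0.05192 × 0.1250 = 0.006490 mg/L
Convert: 0.006490 mg/L × 1000 = 6.490 µg/L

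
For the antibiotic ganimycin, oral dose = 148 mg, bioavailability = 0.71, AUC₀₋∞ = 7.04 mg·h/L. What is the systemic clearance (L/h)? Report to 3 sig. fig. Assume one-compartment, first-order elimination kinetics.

14.9 L/h

CL = F·Dose / AUC = 0.71 × 148 / 7.04 = 14.93 L/h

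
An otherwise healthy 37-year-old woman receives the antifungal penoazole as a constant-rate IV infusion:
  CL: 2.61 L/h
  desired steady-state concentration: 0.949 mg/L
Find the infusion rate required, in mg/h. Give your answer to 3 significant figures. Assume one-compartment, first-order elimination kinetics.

2.48 mg/h

At steady state, infusion rate R₀ = Css × CL = 0.949 × 2.610 = 2.477 mg/h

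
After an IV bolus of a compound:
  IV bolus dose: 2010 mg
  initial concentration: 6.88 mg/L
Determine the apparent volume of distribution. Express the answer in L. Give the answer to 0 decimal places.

Vd = Dose / C₀ = 2010 / 6.88 = 292.2 L

292 L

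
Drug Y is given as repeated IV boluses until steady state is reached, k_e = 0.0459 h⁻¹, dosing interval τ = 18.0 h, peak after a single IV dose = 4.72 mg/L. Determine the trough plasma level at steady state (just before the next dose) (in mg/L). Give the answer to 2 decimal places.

e^(−kτ) = e^(−0.04590 × 18.0) = 0.4377
Accumulation ratio R = 1 / (1 − e^(−kτ)) = 1 / (1 − 0.4377) = 1.778
Steady-state trough = C₀ × R × e^(−kτ) = 4.72 × 1.778 × 0.4377 = 3.673 mg/L

3.67 mg/L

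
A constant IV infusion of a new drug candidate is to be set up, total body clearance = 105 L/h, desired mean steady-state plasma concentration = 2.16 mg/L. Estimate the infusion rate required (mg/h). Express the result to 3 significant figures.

At steady state, infusion rate R₀ = Css × CL = 2.16 × 105.0 = 226.8 mg/h

227 mg/h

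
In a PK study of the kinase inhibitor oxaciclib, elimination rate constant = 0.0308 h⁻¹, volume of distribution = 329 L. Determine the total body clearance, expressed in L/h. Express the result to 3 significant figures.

10.1 L/h

CL = k × Vd = 0.0308 × 329 = 10.13 L/h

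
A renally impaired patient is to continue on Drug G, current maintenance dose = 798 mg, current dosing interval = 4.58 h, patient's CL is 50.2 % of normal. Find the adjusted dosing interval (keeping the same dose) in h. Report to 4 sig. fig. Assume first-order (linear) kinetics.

To keep the same average steady-state level, dosing rate must scale with clearance.
CL ratio = 50.2 / 100 = 0.5020
New interval (same dose) = 4.58 / 0.5020 = 9.124 h

9.124 h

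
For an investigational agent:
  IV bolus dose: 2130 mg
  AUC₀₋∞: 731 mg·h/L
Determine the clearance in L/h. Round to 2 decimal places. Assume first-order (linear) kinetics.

2.91 L/h

CL = Dose / AUC = 2130 / 731 = 2.914 L/h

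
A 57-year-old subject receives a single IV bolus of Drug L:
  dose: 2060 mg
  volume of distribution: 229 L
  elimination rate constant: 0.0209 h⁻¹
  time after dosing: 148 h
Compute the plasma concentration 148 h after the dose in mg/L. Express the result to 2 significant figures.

0.41 mg/L

C₀ = Dose / Vd = 2060 / 229 = 8.996 mg/L
C = C₀ · e^(−k·t) = 8.996 × e^(−0.02090 × 148)
  = 8.996 × 0.04536 = 0.4081 mg/L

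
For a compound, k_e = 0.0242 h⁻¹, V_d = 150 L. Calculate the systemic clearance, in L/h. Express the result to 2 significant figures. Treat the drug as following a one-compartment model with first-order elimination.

CL = k × Vd = 0.0242 × 150 = 3.630 L/h

3.6 L/h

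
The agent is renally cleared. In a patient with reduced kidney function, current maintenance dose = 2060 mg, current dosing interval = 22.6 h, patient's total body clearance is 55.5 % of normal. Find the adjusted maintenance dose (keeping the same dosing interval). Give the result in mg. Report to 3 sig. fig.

To keep the same average steady-state level, dosing rate must scale with clearance.
CL ratio = 55.5 / 100 = 0.5550
New dose (same interval) = 2060 × 0.5550 = 1143 mg

1140 mg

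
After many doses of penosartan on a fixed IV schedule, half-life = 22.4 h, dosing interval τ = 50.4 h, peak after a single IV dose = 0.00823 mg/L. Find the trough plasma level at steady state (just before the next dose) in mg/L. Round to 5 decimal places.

0.00219 mg/L

k = ln2 / t½ = 0.693147 / 22.4 = 0.03094 h⁻¹
e^(−kτ) = e^(−0.03094 × 50.4) = 0.2103
Accumulation ratio R = 1 / (1 − e^(−kτ)) = 1 / (1 − 0.2103) = 1.266
Steady-state trough = C₀ × R × e^(−kτ) = 0.00823 × 1.266 × 0.2103 = 0.002191 mg/L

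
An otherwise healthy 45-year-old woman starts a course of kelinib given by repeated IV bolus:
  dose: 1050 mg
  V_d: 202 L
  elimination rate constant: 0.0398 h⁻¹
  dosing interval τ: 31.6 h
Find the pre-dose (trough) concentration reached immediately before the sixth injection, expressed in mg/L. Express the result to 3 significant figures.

2.06 mg/L

C₀ per dose = Dose / Vd = 1050 / 202 = 5.198 mg/L
Fraction remaining after one interval: r = e^(−kτ) = e^(−0.03980 × 31.6) = 0.2843
Before dose 6, 5 doses have been given (aged 1τ, 2τ, 3τ, 4τ, 5τ).
C_trough = C₀ × (r + r² + … + r^5) = C₀ × r(1−r^5)/(1−r)
        = 5.198 × 0.2843 × (1 − 0.001857) / (1 − 0.2843) = 2.061 mg/L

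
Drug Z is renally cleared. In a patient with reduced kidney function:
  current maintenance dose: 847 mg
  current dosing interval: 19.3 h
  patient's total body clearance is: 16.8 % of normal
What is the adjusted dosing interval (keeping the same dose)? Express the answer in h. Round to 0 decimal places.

To keep the same average steady-state level, dosing rate must scale with clearance.
CL ratio = 16.8 / 100 = 0.1680
New interval (same dose) = 19.3 / 0.1680 = 114.9 h

115 h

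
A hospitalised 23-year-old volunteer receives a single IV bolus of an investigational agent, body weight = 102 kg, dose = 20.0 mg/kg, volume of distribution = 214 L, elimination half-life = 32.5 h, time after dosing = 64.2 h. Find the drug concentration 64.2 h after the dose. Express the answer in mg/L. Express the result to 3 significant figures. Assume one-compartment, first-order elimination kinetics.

Total dose = 20.0 × 102 = 2040 mg
C₀ = Dose / Vd = 2040 / 214 = 9.533 mg/L
k = ln2 / t½ = 0.693147 / 32.5 = 0.02133 h⁻¹
C = C₀ · e^(−k·t) = 9.533 × e^(−0.02133 × 64.2)
  = 9.533 × 0.2543 = 2.424 mg/L

2.42 mg/L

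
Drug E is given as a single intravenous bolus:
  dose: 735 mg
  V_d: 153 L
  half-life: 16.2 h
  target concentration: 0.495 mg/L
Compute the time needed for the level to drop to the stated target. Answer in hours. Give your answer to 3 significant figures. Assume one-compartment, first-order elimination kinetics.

C₀ = Dose / Vd = 735.0 / 153 = 4.804 mg/L
k = ln2 / t½ = 0.693147 / 16.2 = 0.04279 h⁻¹
t = ln(C₀ / C) / k = ln(4.804 / 0.495) / 0.04279
  = ln(9.705) / 0.04279 = 2.273 / 0.04279 = 53.12 h

53.1 h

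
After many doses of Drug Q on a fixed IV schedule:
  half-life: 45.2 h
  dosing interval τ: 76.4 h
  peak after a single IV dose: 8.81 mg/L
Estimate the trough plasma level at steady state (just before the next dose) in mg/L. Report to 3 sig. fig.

k = ln2 / t½ = 0.693147 / 45.2 = 0.01534 h⁻¹
e^(−kτ) = e^(−0.01534 × 76.4) = 0.3098
Accumulation ratio R = 1 / (1 − e^(−kτ)) = 1 / (1 − 0.3098) = 1.449
Steady-state trough = C₀ × R × e^(−kτ) = 8.81 × 1.449 × 0.3098 = 3.955 mg/L

3.96 mg/L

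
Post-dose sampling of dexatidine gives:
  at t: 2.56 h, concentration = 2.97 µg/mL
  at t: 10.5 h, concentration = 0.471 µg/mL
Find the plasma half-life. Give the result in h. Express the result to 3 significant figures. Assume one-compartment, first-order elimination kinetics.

k = ln(C₁/C₂) / (t₂ − t₁) = ln(2.97/0.471) / (10.5 − 2.56)
  = 1.841 / 7.940 = 0.2319 h⁻¹
t½ = ln2 / k = 0.693147 / 0.2319 = 2.989 h

2.99 h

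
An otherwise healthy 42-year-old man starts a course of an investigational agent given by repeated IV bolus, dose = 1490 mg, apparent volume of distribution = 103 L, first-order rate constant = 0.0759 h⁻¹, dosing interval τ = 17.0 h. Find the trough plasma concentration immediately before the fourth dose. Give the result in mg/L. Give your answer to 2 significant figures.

C₀ per dose = Dose / Vd = 1490 / 103 = 14.47 mg/L
Fraction remaining after one interval: r = e^(−kτ) = e^(−0.07590 × 17.0) = 0.2752
Before dose 4, 3 doses have been given (aged 1τ, 2τ, 3τ).
C_trough = C₀ × (r + r² + … + r^3) = C₀ × r(1−r^3)/(1−r)
        = 14.47 × 0.2752 × (1 − 0.02084) / (1 − 0.2752) = 5.380 mg/L

5.4 mg/L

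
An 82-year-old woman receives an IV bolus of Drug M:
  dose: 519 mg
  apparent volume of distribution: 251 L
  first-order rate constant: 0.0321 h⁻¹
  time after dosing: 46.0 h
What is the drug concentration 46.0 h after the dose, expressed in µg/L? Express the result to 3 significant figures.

C₀ = Dose / Vd = 519.0 / 251 = 2.068 mg/L
C = C₀ · e^(−k·t) = 2.068 × e^(−0.03210 × 46.0)
  = 2.068 × 0.2284 = 0.4723 mg/L
Convert: 0.4723 mg/L × 1000 = 472.3 µg/L

472 µg/L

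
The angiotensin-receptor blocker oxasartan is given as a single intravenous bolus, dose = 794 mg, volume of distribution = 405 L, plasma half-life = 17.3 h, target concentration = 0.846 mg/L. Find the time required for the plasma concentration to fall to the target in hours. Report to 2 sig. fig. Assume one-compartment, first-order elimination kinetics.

21 h

C₀ = Dose / Vd = 794.0 / 405 = 1.960 mg/L
k = ln2 / t½ = 0.693147 / 17.3 = 0.04007 h⁻¹
t = ln(C₀ / C) / k = ln(1.960 / 0.846) / 0.04007
  = ln(2.317) / 0.04007 = 0.8403 / 0.04007 = 20.97 h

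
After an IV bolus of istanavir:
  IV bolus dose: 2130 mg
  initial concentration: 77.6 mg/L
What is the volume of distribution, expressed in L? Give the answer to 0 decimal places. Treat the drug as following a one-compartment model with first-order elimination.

Vd = Dose / C₀ = 2130 / 77.6 = 27.45 L

27 L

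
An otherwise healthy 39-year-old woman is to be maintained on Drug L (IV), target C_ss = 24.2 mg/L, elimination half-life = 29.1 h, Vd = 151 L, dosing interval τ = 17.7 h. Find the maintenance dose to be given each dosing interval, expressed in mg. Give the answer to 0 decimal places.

1541 mg

k = ln2 / t½ = 0.693147 / 29.1 = 0.02382 h⁻¹
CL = k × Vd = 0.02382 × 151 = 3.597 L/h
At steady state, Dose/τ = Css × CL.
Dose = Css × CL × τ = 24.2 × 3.597 × 17.7 = 1541 mg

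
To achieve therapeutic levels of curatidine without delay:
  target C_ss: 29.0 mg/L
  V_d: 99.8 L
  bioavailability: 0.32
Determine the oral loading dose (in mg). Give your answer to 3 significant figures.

LD = Css × Vd / F = 29.0 × 99.8 / 0.32 = 9044 mg

9040 mg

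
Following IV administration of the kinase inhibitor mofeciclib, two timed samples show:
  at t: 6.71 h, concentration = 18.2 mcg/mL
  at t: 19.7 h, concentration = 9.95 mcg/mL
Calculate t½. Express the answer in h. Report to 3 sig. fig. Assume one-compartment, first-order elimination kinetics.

k = ln(C₁/C₂) / (t₂ − t₁) = ln(18.2/9.95) / (19.7 − 6.71)
  = 0.6038 / 12.99 = 0.04648 h⁻¹
t½ = ln2 / k = 0.693147 / 0.04648 = 14.91 h

14.9 h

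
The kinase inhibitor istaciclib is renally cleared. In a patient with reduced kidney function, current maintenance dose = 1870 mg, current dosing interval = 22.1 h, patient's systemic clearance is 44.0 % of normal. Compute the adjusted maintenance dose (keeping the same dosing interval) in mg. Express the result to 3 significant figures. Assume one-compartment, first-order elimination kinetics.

823 mg

To keep the same average steady-state level, dosing rate must scale with clearance.
CL ratio = 44.0 / 100 = 0.4400
New dose (same interval) = 1870 × 0.4400 = 822.8 mg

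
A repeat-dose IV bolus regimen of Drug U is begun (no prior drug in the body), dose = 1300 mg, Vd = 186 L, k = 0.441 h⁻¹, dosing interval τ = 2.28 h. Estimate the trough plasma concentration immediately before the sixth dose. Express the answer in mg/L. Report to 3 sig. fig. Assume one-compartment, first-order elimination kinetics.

C₀ per dose = Dose / Vd = 1300 / 186 = 6.989 mg/L
Fraction remaining after one interval: r = e^(−kτ) = e^(−0.4410 × 2.28) = 0.3659
Before dose 6, 5 doses have been given (aged 1τ, 2τ, 3τ, 4τ, 5τ).
C_trough = C₀ × (r + r² + … + r^5) = C₀ × r(1−r^5)/(1−r)
        = 6.989 × 0.3659 × (1 − 0.006559) / (1 − 0.3659) = 4.006 mg/L

4.01 mg/L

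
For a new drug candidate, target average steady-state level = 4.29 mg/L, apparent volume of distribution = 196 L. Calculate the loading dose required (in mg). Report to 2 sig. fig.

LD = Css × Vd = 4.29 × 196 = 840.8 mg

840 mg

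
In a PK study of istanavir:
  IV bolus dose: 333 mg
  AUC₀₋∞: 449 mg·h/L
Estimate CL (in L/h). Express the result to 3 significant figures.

0.742 L/h

CL = Dose / AUC = 333 / 449 = 0.7416 L/h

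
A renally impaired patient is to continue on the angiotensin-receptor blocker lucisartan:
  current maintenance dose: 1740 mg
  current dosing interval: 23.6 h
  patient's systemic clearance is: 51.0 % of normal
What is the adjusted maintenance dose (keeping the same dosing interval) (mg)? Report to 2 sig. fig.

890 mg

To keep the same average steady-state level, dosing rate must scale with clearance.
CL ratio = 51.0 / 100 = 0.5100
New dose (same interval) = 1740 × 0.5100 = 887.4 mg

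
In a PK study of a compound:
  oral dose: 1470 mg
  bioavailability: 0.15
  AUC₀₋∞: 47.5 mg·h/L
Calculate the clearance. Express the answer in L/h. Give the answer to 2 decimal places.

CL = F·Dose / AUC = 0.15 × 1470 / 47.5 = 4.642 L/h

4.64 L/h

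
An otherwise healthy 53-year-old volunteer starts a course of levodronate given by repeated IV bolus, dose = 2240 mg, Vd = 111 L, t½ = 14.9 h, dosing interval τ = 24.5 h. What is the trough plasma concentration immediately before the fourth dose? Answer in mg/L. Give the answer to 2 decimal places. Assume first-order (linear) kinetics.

9.18 mg/L

C₀ per dose = Dose / Vd = 2240 / 111 = 20.18 mg/L
k = ln2 / t½ = 0.693147 / 14.9 = 0.04652 h⁻¹
Fraction remaining after one interval: r = e^(−kτ) = e^(−0.04652 × 24.5) = 0.3199
Before dose 4, 3 doses have been given (aged 1τ, 2τ, 3τ).
C_trough = C₀ × (r + r² + … + r^3) = C₀ × r(1−r^3)/(1−r)
        = 20.18 × 0.3199 × (1 − 0.03274) / (1 − 0.3199) = 9.181 mg/L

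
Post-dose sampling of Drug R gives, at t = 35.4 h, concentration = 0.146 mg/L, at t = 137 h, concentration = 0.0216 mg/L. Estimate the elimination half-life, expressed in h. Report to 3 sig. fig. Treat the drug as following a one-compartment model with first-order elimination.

36.9 h

k = ln(C₁/C₂) / (t₂ − t₁) = ln(0.146/0.0216) / (137 − 35.4)
  = 1.911 / 101.6 = 0.01881 h⁻¹
t½ = ln2 / k = 0.693147 / 0.01881 = 36.85 h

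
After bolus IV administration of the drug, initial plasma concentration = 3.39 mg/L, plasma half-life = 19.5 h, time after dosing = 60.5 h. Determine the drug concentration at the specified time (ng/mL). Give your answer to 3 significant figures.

395 ng/mL

k = ln2 / t½ = 0.693147 / 19.5 = 0.03555 h⁻¹
C = C₀ · e^(−k·t) = 3.390 × e^(−0.03555 × 60.5)
  = 3.390 × 0.1164 = 0.3946 mg/L
Convert: 0.3946 mg/L × 1000 = 394.6 ng/mL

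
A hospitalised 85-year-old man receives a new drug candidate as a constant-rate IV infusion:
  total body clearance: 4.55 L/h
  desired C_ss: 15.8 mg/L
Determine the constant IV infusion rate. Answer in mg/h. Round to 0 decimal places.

72 mg/h

At steady state, infusion rate R₀ = Css × CL = 15.8 × 4.550 = 71.89 mg/h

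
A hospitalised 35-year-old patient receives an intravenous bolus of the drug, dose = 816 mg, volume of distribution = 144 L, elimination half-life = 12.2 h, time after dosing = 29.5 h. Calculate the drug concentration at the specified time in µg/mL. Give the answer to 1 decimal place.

C₀ = Dose / Vd = 816.0 / 144 = 5.667 mg/L
k = ln2 / t½ = 0.693147 / 12.2 = 0.05682 h⁻¹
C = C₀ · e^(−k·t) = 5.667 × e^(−0.05682 × 29.5)
  = 5.667 × 0.1871 = 1.060 mg/L
(1.060 mg/L = 1.060 µg/mL)

1.1 µg/mL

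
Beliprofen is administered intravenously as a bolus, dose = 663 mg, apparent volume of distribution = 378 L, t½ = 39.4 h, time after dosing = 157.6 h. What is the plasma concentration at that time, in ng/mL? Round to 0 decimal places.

110 ng/mL

C₀ = Dose / Vd = 663.0 / 378 = 1.754 mg/L
k = ln2 / t½ = 0.693147 / 39.4 = 0.01759 h⁻¹
t / t½ = 157.6 / 39.4 = 4 half-lives
C = C₀ × (1/2)^4 = 1.754 × 0.06250 = 0.1096 mg/L
Convert: 0.1096 mg/L × 1000 = 109.6 ng/mL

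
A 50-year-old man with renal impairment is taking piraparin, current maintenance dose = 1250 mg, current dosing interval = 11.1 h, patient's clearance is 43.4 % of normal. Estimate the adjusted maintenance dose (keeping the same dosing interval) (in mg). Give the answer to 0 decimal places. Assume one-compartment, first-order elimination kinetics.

543 mg

To keep the same average steady-state level, dosing rate must scale with clearance.
CL ratio = 43.4 / 100 = 0.4340
New dose (same interval) = 1250 × 0.4340 = 542.5 mg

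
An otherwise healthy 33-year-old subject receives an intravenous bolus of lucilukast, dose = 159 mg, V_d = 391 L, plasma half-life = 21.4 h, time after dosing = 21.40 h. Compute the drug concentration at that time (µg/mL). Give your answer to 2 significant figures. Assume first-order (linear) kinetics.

C₀ = Dose / Vd = 159.0 / 391 = 0.4066 mg/L
k = ln2 / t½ = 0.693147 / 21.4 = 0.03239 h⁻¹
t / t½ = 21.40 / 21.4 = 1 half-lives
C = C₀ × (1/2)^1 = 0.4066 × 0.5000 = 0.2033 mg/L
(0.2033 mg/L = 0.2033 µg/mL)

0.20 µg/mL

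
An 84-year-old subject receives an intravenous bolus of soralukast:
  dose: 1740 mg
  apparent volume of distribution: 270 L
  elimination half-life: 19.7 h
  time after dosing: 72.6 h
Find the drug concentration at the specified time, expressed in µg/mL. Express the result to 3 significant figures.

C₀ = Dose / Vd = 1740 / 270 = 6.444 mg/L
k = ln2 / t½ = 0.693147 / 19.7 = 0.03519 h⁻¹
C = C₀ · e^(−k·t) = 6.444 × e^(−0.03519 × 72.6)
  = 6.444 × 0.07771 = 0.5008 mg/L
(0.5008 mg/L = 0.5008 µg/mL)

0.501 µg/mL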